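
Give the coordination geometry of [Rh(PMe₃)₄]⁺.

square planar

Trimethylphosphine is neutral; balancing the +1 overall charge requires Rh(I).
Rhodium is a group-9 element; Rh(I) is therefore d⁸.
Coordination number: 4.
A 4d d⁸ ion has a large crystal-field splitting; square planar leaves the high-energy d_{x²−y²} orbital empty and maximises CFSE.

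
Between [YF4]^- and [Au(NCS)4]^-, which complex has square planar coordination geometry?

For [YF4]^-: Each fluoride is −1; balancing the −1 overall charge requires Y(III). Yttrium is a group-3 element; Y(III) is therefore d⁰. A d⁰ ion has no crystal-field stabilisation preference between square planar and tetrahedral, so four ligands adopt the sterically favoured tetrahedral geometry. → tetrahedral.
For [Au(NCS)4]^-: Ligand charges: each isothiocyanate is −1. With an overall charge of −1 the gold centre must be in the +3 oxidation state. Gold is a group-11 element; Au(III) is therefore d⁸. A 5d d⁸ ion has a large crystal-field splitting; square planar leaves the high-energy d_{x²−y²} orbital empty and maximises CFSE. → square planar.

[Au(NCS)4]^-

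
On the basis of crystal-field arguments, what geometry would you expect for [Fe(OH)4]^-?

tetrahedral

Summing ligand charges against the −1 overall charge gives an oxidation state of +3 for iron.
Group 8 minus oxidation state 3 gives a d⁵ configuration.
Coordination number: 4.
Hydroxide is a weak-field ligand.
A high-spin d⁵ ion has zero CFSE in either geometry, so four ligands adopt the sterically favoured tetrahedral geometry.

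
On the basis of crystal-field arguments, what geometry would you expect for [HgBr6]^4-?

Ligand charges: each bromide is −1. With an overall charge of −4 the mercury centre must be in the +2 oxidation state.
Hg sits in group 12, so the d-electron count is 12 − 2 = 10.
Coordination number: 6.
Six donors around a single metal centre give an octahedral coordination sphere.

octahedral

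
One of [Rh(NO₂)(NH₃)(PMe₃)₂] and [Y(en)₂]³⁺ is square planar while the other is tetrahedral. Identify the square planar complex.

[Rh(NO₂)(NH₃)(PMe₃)₂]

For [Rh(NO₂)(NH₃)(PMe₃)₂]: Ligand charges: each nitro (N-bound nitrite) is −1; ammonia is neutral; trimethylphosphine is neutral. With an overall charge of 0 the rhodium centre must be in the +1 oxidation state. Rhodium is a group-9 element; Rh(I) is therefore d⁸. A 4d d⁸ ion has a large crystal-field splitting; square planar leaves the high-energy d_{x²−y²} orbital empty and maximises CFSE. → square planar.
For [Y(en)₂]³⁺: Ligand charges: ethylenediamine is neutral. With an overall charge of +3 the yttrium centre must be in the +3 oxidation state. Yttrium is a group-3 element; Y(III) is therefore d⁰. A d⁰ ion has no crystal-field stabilisation preference between square planar and tetrahedral, so four ligands adopt the sterically favoured tetrahedral geometry. → tetrahedral.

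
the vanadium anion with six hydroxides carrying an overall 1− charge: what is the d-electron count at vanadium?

d0

Each hydroxide is −1; balancing the −1 overall charge requires V(V).
Group 5 minus oxidation state 5 gives a d⁰ configuration.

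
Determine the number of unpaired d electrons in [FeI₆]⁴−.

Ligand charges: each iodide is −1. With an overall charge of −4 the iron centre must be in the +2 oxidation state.
Group 8 minus oxidation state 2 gives a d⁶ configuration.
The spin state decides the count: Iodide is a weak-field ligand for a first-row metal, so the complex is high-spin.
An octahedral high-spin d⁶ ion is t₂g⁴e_g², giving 4 unpaired electrons.

4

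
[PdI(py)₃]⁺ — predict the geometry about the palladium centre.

square planar

Ligand charges: each iodide is −1; pyridine is neutral. With an overall charge of +1 the palladium centre must be in the +2 oxidation state.
Pd sits in group 10, so the d-electron count is 10 − 2 = 8.
Coordination number: 4.
A 4d d⁸ ion has a large crystal-field splitting; square planar leaves the high-energy d_{x²−y²} orbital empty and maximises CFSE.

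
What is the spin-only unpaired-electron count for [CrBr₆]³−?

3

Each bromide is −1; balancing the −3 overall charge requires Cr(III).
Group 6 minus oxidation state 3 gives a d³ configuration.
In an octahedral field the d³ configuration is t₂g³e_g⁰ (only one arrangement possible), giving 3 unpaired electrons.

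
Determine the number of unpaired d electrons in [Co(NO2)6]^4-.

1

Each nitro (N-bound nitrite) is −1; balancing the −4 overall charge requires Co(II).
Group 9 minus oxidation state 2 gives a d⁷ configuration.
The spin state decides the count: Nitro (N-bound nitrite) is a strong-field ligand (high in the spectrochemical series) for a first-row metal, so the complex is low-spin.
An octahedral low-spin d⁷ ion is t₂g⁶e_g¹, giving 1 unpaired electron.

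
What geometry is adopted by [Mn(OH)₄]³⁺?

Ligand charges: each hydroxide is −1. With an overall charge of +3 the manganese centre must be in the +7 oxidation state.
Manganese is a group-7 element; Mn(VII) is therefore d⁰.
With 4 monodentate ligands the coordination number is 4.
A d⁰ ion has no crystal-field stabilisation preference between square planar and tetrahedral, so four ligands adopt the sterically favoured tetrahedral geometry.

tetrahedral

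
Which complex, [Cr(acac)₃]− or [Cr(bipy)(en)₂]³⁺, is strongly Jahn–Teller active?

[Cr(acac)₃]−

[Cr(acac)₃]−: Each acetylacetonate is −1; balancing the −1 overall charge requires Cr(II). Group 6 minus oxidation state 2 gives a d⁴ configuration. Acetylacetonate is a weak-field ligand for a first-row metal, so the complex is high-spin. The t₂g³e_g¹ (high-spin) configuration has an unevenly filled e_g set; the Jahn–Teller theorem predicts a tetragonal distortion (typically axial elongation) to lift the degeneracy.
[Cr(bipy)(en)₂]³⁺: Summing ligand charges against the +3 overall charge gives an oxidation state of +3 for chromium. Group 6 minus oxidation state 3 gives a d³ configuration. The d³ configuration leaves the e_g set evenly filled (or empty) — no strong Jahn–Teller driving force.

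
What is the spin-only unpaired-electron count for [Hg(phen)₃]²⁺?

Summing ligand charges against the +2 overall charge gives an oxidation state of +2 for mercury.
Mercury is a group-12 element; Hg(II) is therefore d¹⁰.
Counting donor atoms: 3×1,10-phenanthroline (bidentate) → 6 donors. Coordination number = 6.
In an octahedral field the d¹⁰ configuration is t₂g⁶e_g⁴, giving 0 unpaired electrons.

0 unpaired electrons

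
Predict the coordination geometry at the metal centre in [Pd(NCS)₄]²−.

square planar

Ligand charges: each isothiocyanate is −1. With an overall charge of −2 the palladium centre must be in the +2 oxidation state.
Pd sits in group 10, so the d-electron count is 10 − 2 = 8.
With 4 monodentate ligands the coordination number is 4.
A 4d d⁸ ion has a large crystal-field splitting; square planar leaves the high-energy d_{x²−y²} orbital empty and maximises CFSE.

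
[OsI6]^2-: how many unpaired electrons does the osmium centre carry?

Each iodide is −1; balancing the −2 overall charge requires Os(IV).
Group 8 minus oxidation state 4 gives a d⁴ configuration.
The spin state decides the count: a 5d ion has a large Δₒ and is invariably low-spin.
An octahedral low-spin d⁴ ion is t₂g⁴e_g⁰, giving 2 unpaired electrons.

2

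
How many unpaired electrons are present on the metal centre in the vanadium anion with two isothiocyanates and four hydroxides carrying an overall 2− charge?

1

Ligand charges: each isothiocyanate is −1; each hydroxide is −1. With an overall charge of −2 the vanadium centre must be in the +4 oxidation state.
V sits in group 5, so the d-electron count is 5 − 4 = 1.
In an octahedral field the d¹ configuration is t₂g¹e_g⁰ (only one arrangement possible), giving 1 unpaired electron.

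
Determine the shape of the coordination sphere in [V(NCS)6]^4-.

Ligand charges: each isothiocyanate is −1. With an overall charge of −4 the vanadium centre must be in the +2 oxidation state.
Group 5 minus oxidation state 2 gives a d³ configuration.
Coordination number: 6.
Six donors around a single metal centre give an octahedral coordination sphere.

octahedral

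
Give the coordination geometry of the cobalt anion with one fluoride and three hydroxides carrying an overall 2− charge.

Each fluoride is −1; each hydroxide is −1; balancing the −2 overall charge requires Co(II).
Group 9 minus oxidation state 2 gives a d⁷ configuration.
Coordination number: 4.
Fluoride and hydroxide are weak-field ligands.
For a high-spin 3d d⁷ ion with weak-field ligands the small Δₜ gives little square-planar CFSE advantage, so four ligands adopt the sterically favoured tetrahedral geometry.

tetrahedral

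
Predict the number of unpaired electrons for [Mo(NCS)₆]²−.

Each isothiocyanate is −1; balancing the −2 overall charge requires Mo(IV).
Molybdenum is a group-6 element; Mo(IV) is therefore d².
In an octahedral field the d² configuration is t₂g²e_g⁰ (only one arrangement possible), giving 2 unpaired electrons.

2 unpaired electrons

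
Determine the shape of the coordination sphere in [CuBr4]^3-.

Each bromide is −1; balancing the −3 overall charge requires Cu(I).
Copper is a group-11 element; Cu(I) is therefore d¹⁰.
With 4 monodentate ligands the coordination number is 4.
A d¹⁰ ion has no crystal-field stabilisation preference between square planar and tetrahedral, so four ligands adopt the sterically favoured tetrahedral geometry.

tetrahedral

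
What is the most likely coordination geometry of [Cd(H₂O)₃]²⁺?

Ligand charges: water is neutral. With an overall charge of +2 the cadmium centre must be in the +2 oxidation state.
Group 12 minus oxidation state 2 gives a d¹⁰ configuration.
With 3 monodentate ligands the coordination number is 3.
Three ligands around a d¹⁰ centre minimise repulsion in a trigonal-planar arrangement.

trigonal planar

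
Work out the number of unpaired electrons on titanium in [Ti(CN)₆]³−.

Ligand charges: each cyanide is −1. With an overall charge of −3 the titanium centre must be in the +3 oxidation state.
Ti sits in group 4, so the d-electron count is 4 − 3 = 1.
In an octahedral field the d¹ configuration is t₂g¹e_g⁰ (only one arrangement possible), giving 1 unpaired electron.

1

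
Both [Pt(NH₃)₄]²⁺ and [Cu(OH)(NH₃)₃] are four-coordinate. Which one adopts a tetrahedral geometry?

For [Pt(NH₃)₄]²⁺: Ligand charges: ammonia is neutral. With an overall charge of +2 the platinum centre must be in the +2 oxidation state. Pt sits in group 10, so the d-electron count is 10 − 2 = 8. A 5d d⁸ ion has a large crystal-field splitting; square planar leaves the high-energy d_{x²−y²} orbital empty and maximises CFSE. → square planar.
For [Cu(OH)(NH₃)₃]: Ligand charges: each hydroxide is −1; ammonia is neutral. With an overall charge of 0 the copper centre must be in the +1 oxidation state. Copper is a group-11 element; Cu(I) is therefore d¹⁰. A d¹⁰ ion has no crystal-field stabilisation preference between square planar and tetrahedral, so four ligands adopt the sterically favoured tetrahedral geometry. → tetrahedral.

[Cu(OH)(NH₃)₃]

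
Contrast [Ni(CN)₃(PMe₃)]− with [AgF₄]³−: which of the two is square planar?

[Ni(CN)₃(PMe₃)]−

For [Ni(CN)₃(PMe₃)]−: Each cyanide is −1; trimethylphosphine is neutral; balancing the −1 overall charge requires Ni(II). Ni sits in group 10, so the d-electron count is 10 − 2 = 8. Cyanide and trimethylphosphine are strong-field ligands (high in the spectrochemical series). A 3d d⁸ ion with strong-field ligands gains enough CFSE to favour square planar over tetrahedral. → square planar.
For [AgF₄]³−: Summing ligand charges against the −3 overall charge gives an oxidation state of +1 for silver. Silver is a group-11 element; Ag(I) is therefore d¹⁰. A d¹⁰ ion has no crystal-field stabilisation preference between square planar and tetrahedral, so four ligands adopt the sterically favoured tetrahedral geometry. → tetrahedral.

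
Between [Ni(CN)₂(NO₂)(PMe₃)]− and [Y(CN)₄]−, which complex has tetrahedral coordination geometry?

[Y(CN)₄]−

For [Ni(CN)₂(NO₂)(PMe₃)]−: Each cyanide is −1; each nitro (N-bound nitrite) is −1; trimethylphosphine is neutral; balancing the −1 overall charge requires Ni(II). Group 10 minus oxidation state 2 gives a d⁸ configuration. Cyanide, nitro (N-bound nitrite), and trimethylphosphine are strong-field ligands (high in the spectrochemical series). A 3d d⁸ ion with strong-field ligands gains enough CFSE to favour square planar over tetrahedral. → square planar.
For [Y(CN)₄]−: Summing ligand charges against the −1 overall charge gives an oxidation state of +3 for yttrium. Y sits in group 3, so the d-electron count is 3 − 3 = 0. A d⁰ ion has no crystal-field stabilisation preference between square planar and tetrahedral, so four ligands adopt the sterically favoured tetrahedral geometry. → tetrahedral.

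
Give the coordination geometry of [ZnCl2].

Each chloride is −1; balancing the 0 overall charge requires Zn(II).
Zinc is a group-12 element; Zn(II) is therefore d¹⁰.
With 2 monodentate ligands the coordination number is 2.
A d¹⁰ ion with only two ligands adopts a linear arrangement (sp hybridisation; no CFSE preference).

linear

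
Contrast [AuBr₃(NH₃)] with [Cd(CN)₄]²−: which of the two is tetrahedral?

[Cd(CN)₄]²−

For [AuBr₃(NH₃)]: Each bromide is −1; ammonia is neutral; balancing the 0 overall charge requires Au(III). Gold is a group-11 element; Au(III) is therefore d⁸. A 5d d⁸ ion has a large crystal-field splitting; square planar leaves the high-energy d_{x²−y²} orbital empty and maximises CFSE. → square planar.
For [Cd(CN)₄]²−: Each cyanide is −1; balancing the −2 overall charge requires Cd(II). Cd sits in group 12, so the d-electron count is 12 − 2 = 10. A d¹⁰ ion has no crystal-field stabilisation preference between square planar and tetrahedral, so four ligands adopt the sterically favoured tetrahedral geometry. → tetrahedral.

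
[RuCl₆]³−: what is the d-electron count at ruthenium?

d⁵

Ligand charges: each chloride is −1. With an overall charge of −3 the ruthenium centre must be in the +3 oxidation state.
Group 8 minus oxidation state 3 gives a d⁵ configuration.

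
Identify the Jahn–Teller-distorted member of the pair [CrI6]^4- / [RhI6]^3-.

[CrI6]^4-

[CrI6]^4-: Each iodide is −1; balancing the −4 overall charge requires Cr(II). Chromium is a group-6 element; Cr(II) is therefore d⁴. Iodide is a weak-field ligand for a first-row metal, so the complex is high-spin. The t₂g³e_g¹ (high-spin) configuration has an unevenly filled e_g set; the Jahn–Teller theorem predicts a tetragonal distortion (typically axial elongation) to lift the degeneracy.
[RhI6]^3-: Each iodide is −1; balancing the −3 overall charge requires Rh(III). Rhodium is a group-9 element; Rh(III) is therefore d⁶. A 4d ion has a large Δₒ and is invariably low-spin. The d⁶ configuration leaves the e_g set evenly filled (or empty) — no strong Jahn–Teller driving force.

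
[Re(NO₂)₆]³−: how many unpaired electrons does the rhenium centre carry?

Ligand charges: each nitro (N-bound nitrite) is −1. With an overall charge of −3 the rhenium centre must be in the +3 oxidation state.
Re sits in group 7, so the d-electron count is 7 − 3 = 4.
The spin state decides the count: a 5d ion has a large Δₒ and is invariably low-spin.
An octahedral low-spin d⁴ ion is t₂g⁴e_g⁰, giving 2 unpaired electrons.

2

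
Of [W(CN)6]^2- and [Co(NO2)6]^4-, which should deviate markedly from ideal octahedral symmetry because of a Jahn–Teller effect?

[W(CN)6]^2-: Summing ligand charges against the −2 overall charge gives an oxidation state of +4 for tungsten. W sits in group 6, so the d-electron count is 6 − 4 = 2. The d² configuration leaves the e_g set evenly filled (or empty) — no strong Jahn–Teller driving force.
[Co(NO2)6]^4-: Ligand charges: each nitro (N-bound nitrite) is −1. With an overall charge of −4 the cobalt centre must be in the +2 oxidation state. Group 9 minus oxidation state 2 gives a d⁷ configuration. Nitro (N-bound nitrite) is a strong-field ligand (high in the spectrochemical series) for a first-row metal, so the complex is low-spin. The t₂g⁶e_g¹ (low-spin) configuration has an unevenly filled e_g set; the Jahn–Teller theorem predicts a tetragonal distortion (typically axial elongation) to lift the degeneracy.

[Co(NO2)6]^4-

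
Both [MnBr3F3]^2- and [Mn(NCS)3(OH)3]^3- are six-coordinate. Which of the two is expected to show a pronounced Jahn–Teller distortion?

[MnBr3F3]^2-: Each bromide is −1; each fluoride is −1; balancing the −2 overall charge requires Mn(IV). Group 7 minus oxidation state 4 gives a d³ configuration. The d³ configuration leaves the e_g set evenly filled (or empty) — no strong Jahn–Teller driving force.
[Mn(NCS)3(OH)3]^3-: Ligand charges: each isothiocyanate is −1; each hydroxide is −1. With an overall charge of −3 the manganese centre must be in the +3 oxidation state. Manganese is a group-7 element; Mn(III) is therefore d⁴. Hydroxide and isothiocyanate are weak-field ligands for a first-row metal, so the complex is high-spin. The t₂g³e_g¹ (high-spin) configuration has an unevenly filled e_g set; the Jahn–Teller theorem predicts a tetragonal distortion (typically axial elongation) to lift the degeneracy.

[Mn(NCS)3(OH)3]^3-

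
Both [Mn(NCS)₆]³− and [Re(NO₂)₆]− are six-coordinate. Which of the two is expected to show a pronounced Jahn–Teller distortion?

[Mn(NCS)₆]³−: Each isothiocyanate is −1; balancing the −3 overall charge requires Mn(III). Group 7 minus oxidation state 3 gives a d⁴ configuration. Isothiocyanate is a weak-field ligand for a first-row metal, so the complex is high-spin. The t₂g³e_g¹ (high-spin) configuration has an unevenly filled e_g set; the Jahn–Teller theorem predicts a tetragonal distortion (typically axial elongation) to lift the degeneracy.
[Re(NO₂)₆]−: Each nitro (N-bound nitrite) is −1; balancing the −1 overall charge requires Re(V). Re sits in group 7, so the d-electron count is 7 − 5 = 2. The d² configuration leaves the e_g set evenly filled (or empty) — no strong Jahn–Teller driving force.

[Mn(NCS)₆]³−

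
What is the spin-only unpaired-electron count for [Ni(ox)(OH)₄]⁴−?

2 unpaired electrons

Ligand charges: each oxalate is −2; each hydroxide is −1. With an overall charge of −4 the nickel centre must be in the +2 oxidation state.
Ni sits in group 10, so the d-electron count is 10 − 2 = 8.
Counting donor atoms: 1×oxalate (bidentate) → 2 donors; 4×hydroxide (monodentate) → 4 donors. Coordination number = 6.
In an octahedral field the d⁸ configuration is t₂g⁶e_g² (only one arrangement possible), giving 2 unpaired electrons.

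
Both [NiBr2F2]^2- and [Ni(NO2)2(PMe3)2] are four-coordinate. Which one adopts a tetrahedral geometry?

For [NiBr2F2]^2-: Each bromide is −1; each fluoride is −1; balancing the −2 overall charge requires Ni(II). Ni sits in group 10, so the d-electron count is 10 − 2 = 8. Bromide and fluoride are weak-field ligands. With weak-field ligands the CFSE gain from square planar is small, so a 3d d⁸ ion takes the sterically preferred tetrahedral geometry. → tetrahedral.
For [Ni(NO2)2(PMe3)2]: Summing ligand charges against the 0 overall charge gives an oxidation state of +2 for nickel. Group 10 minus oxidation state 2 gives a d⁸ configuration. Nitro (N-bound nitrite) and trimethylphosphine are strong-field ligands (high in the spectrochemical series). A 3d d⁸ ion with strong-field ligands gains enough CFSE to favour square planar over tetrahedral. → square planar.

[NiBr2F2]^2-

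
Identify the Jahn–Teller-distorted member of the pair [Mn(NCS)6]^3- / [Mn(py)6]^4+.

[Mn(NCS)6]^3-: Summing ligand charges against the −3 overall charge gives an oxidation state of +3 for manganese. Group 7 minus oxidation state 3 gives a d⁴ configuration. Isothiocyanate is a weak-field ligand for a first-row metal, so the complex is high-spin. The t₂g³e_g¹ (high-spin) configuration has an unevenly filled e_g set; the Jahn–Teller theorem predicts a tetragonal distortion (typically axial elongation) to lift the degeneracy.
[Mn(py)6]^4+: Pyridine is neutral; balancing the +4 overall charge requires Mn(IV). Manganese is a group-7 element; Mn(IV) is therefore d³. The d³ configuration leaves the e_g set evenly filled (or empty) — no strong Jahn–Teller driving force.

[Mn(NCS)6]^3-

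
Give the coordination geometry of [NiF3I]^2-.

tetrahedral

Summing ligand charges against the −2 overall charge gives an oxidation state of +2 for nickel.
Nickel is a group-10 element; Ni(II) is therefore d⁸.
Coordination number: 4.
Fluoride and iodide are weak-field ligands.
With weak-field ligands the CFSE gain from square planar is small, so a 3d d⁸ ion takes the sterically preferred tetrahedral geometry.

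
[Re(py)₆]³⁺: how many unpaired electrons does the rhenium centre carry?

2 unpaired electrons

Pyridine is neutral; balancing the +3 overall charge requires Re(III).
Re sits in group 7, so the d-electron count is 7 − 3 = 4.
The spin state decides the count: a 5d ion has a large Δₒ and is invariably low-spin.
An octahedral low-spin d⁴ ion is t₂g⁴e_g⁰, giving 2 unpaired electrons.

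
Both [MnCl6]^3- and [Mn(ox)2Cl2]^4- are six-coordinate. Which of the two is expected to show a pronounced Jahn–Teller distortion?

[MnCl6]^3-: Summing ligand charges against the −3 overall charge gives an oxidation state of +3 for manganese. Mn sits in group 7, so the d-electron count is 7 − 3 = 4. Chloride is a weak-field ligand for a first-row metal, so the complex is high-spin. The t₂g³e_g¹ (high-spin) configuration has an unevenly filled e_g set; the Jahn–Teller theorem predicts a tetragonal distortion (typically axial elongation) to lift the degeneracy.
[Mn(ox)2Cl2]^4-: Ligand charges: each oxalate is −2; each chloride is −1. With an overall charge of −4 the manganese centre must be in the +2 oxidation state. Manganese is a group-7 element; Mn(II) is therefore d⁵. Chloride and oxalate are weak-field ligands for a first-row metal, so the complex is high-spin. The d⁵ configuration leaves the e_g set evenly filled (or empty) — no strong Jahn–Teller driving force.

[MnCl6]^3-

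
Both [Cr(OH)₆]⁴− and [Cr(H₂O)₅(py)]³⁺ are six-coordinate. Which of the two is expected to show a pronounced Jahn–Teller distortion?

[Cr(OH)₆]⁴−

[Cr(OH)₆]⁴−: Each hydroxide is −1; balancing the −4 overall charge requires Cr(II). Cr sits in group 6, so the d-electron count is 6 − 2 = 4. Hydroxide is a weak-field ligand for a first-row metal, so the complex is high-spin. The t₂g³e_g¹ (high-spin) configuration has an unevenly filled e_g set; the Jahn–Teller theorem predicts a tetragonal distortion (typically axial elongation) to lift the degeneracy.
[Cr(H₂O)₅(py)]³⁺: Water is neutral; pyridine is neutral; balancing the +3 overall charge requires Cr(III). Group 6 minus oxidation state 3 gives a d³ configuration. The d³ configuration leaves the e_g set evenly filled (or empty) — no strong Jahn–Teller driving force.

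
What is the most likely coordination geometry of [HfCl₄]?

Each chloride is −1; balancing the 0 overall charge requires Hf(IV).
Group 4 minus oxidation state 4 gives a d⁰ configuration.
Coordination number: 4.
A d⁰ ion has no crystal-field stabilisation preference between square planar and tetrahedral, so four ligands adopt the sterically favoured tetrahedral geometry.

tetrahedral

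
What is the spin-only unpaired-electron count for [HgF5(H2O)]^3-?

0 unpaired electrons

Ligand charges: each fluoride is −1; water is neutral. With an overall charge of −3 the mercury centre must be in the +2 oxidation state.
Hg sits in group 12, so the d-electron count is 12 − 2 = 10.
In an octahedral field the d¹⁰ configuration is t₂g⁶e_g⁴, giving 0 unpaired electrons.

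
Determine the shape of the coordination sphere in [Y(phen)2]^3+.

tetrahedral

Summing ligand charges against the +3 overall charge gives an oxidation state of +3 for yttrium.
Group 3 minus oxidation state 3 gives a d⁰ configuration.
Counting donor atoms: 2×1,10-phenanthroline (bidentate) → 4 donors. Coordination number = 4.
A d⁰ ion has no crystal-field stabilisation preference between square planar and tetrahedral, so four ligands adopt the sterically favoured tetrahedral geometry.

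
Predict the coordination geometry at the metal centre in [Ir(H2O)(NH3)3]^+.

square planar

Summing ligand charges against the +1 overall charge gives an oxidation state of +1 for iridium.
Group 9 minus oxidation state 1 gives a d⁸ configuration.
Coordination number: 4.
A 5d d⁸ ion has a large crystal-field splitting; square planar leaves the high-energy d_{x²−y²} orbital empty and maximises CFSE.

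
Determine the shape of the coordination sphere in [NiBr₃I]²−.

Ligand charges: each bromide is −1; each iodide is −1. With an overall charge of −2 the nickel centre must be in the +2 oxidation state.
Group 10 minus oxidation state 2 gives a d⁸ configuration.
With 4 monodentate ligands the coordination number is 4.
Bromide and iodide are weak-field ligands.
With weak-field ligands the CFSE gain from square planar is small, so a 3d d⁸ ion takes the sterically preferred tetrahedral geometry.

tetrahedral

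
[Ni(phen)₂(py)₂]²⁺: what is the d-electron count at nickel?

Ligand charges: 1,10-phenanthroline is neutral; pyridine is neutral. With an overall charge of +2 the nickel centre must be in the +2 oxidation state.
Group 10 minus oxidation state 2 gives a d⁸ configuration.

d⁸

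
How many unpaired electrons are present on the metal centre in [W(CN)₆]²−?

2 unpaired electrons

Summing ligand charges against the −2 overall charge gives an oxidation state of +4 for tungsten.
Group 6 minus oxidation state 4 gives a d² configuration.
In an octahedral field the d² configuration is t₂g²e_g⁰ (only one arrangement possible), giving 2 unpaired electrons.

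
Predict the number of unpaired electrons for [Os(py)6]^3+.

Ligand charges: pyridine is neutral. With an overall charge of +3 the osmium centre must be in the +3 oxidation state.
Os sits in group 8, so the d-electron count is 8 − 3 = 5.
The spin state decides the count: a 5d ion has a large Δₒ and is invariably low-spin.
An octahedral low-spin d⁵ ion is t₂g⁵e_g⁰, giving 1 unpaired electron.

1 unpaired electron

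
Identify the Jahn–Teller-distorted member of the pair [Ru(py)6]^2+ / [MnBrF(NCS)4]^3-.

[MnBrF(NCS)4]^3-

[Ru(py)6]^2+: Ligand charges: pyridine is neutral. With an overall charge of +2 the ruthenium centre must be in the +2 oxidation state. Ruthenium is a group-8 element; Ru(II) is therefore d⁶. A 4d ion has a large Δₒ and is invariably low-spin. The d⁶ configuration leaves the e_g set evenly filled (or empty) — no strong Jahn–Teller driving force.
[MnBrF(NCS)4]^3-: Ligand charges: each bromide is −1; each fluoride is −1; each isothiocyanate is −1. With an overall charge of −3 the manganese centre must be in the +3 oxidation state. Group 7 minus oxidation state 3 gives a d⁴ configuration. Bromide, fluoride, and isothiocyanate are weak-field ligands for a first-row metal, so the complex is high-spin. The t₂g³e_g¹ (high-spin) configuration has an unevenly filled e_g set; the Jahn–Teller theorem predicts a tetragonal distortion (typically axial elongation) to lift the degeneracy.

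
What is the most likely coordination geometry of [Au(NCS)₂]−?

Each isothiocyanate is −1; balancing the −1 overall charge requires Au(I).
Au sits in group 11, so the d-electron count is 11 − 1 = 10.
With 2 monodentate ligands the coordination number is 2.
A d¹⁰ ion with only two ligands adopts a linear arrangement (sp hybridisation; no CFSE preference).

linear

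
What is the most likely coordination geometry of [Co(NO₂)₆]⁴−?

octahedral

Each nitro (N-bound nitrite) is −1; balancing the −4 overall charge requires Co(II).
Group 9 minus oxidation state 2 gives a d⁷ configuration.
With 6 monodentate ligands the coordination number is 6.
Six donors around a single metal centre give an octahedral coordination sphere.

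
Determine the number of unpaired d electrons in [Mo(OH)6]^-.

Each hydroxide is −1; balancing the −1 overall charge requires Mo(V).
Mo sits in group 6, so the d-electron count is 6 − 5 = 1.
In an octahedral field the d¹ configuration is t₂g¹e_g⁰ (only one arrangement possible), giving 1 unpaired electron.

1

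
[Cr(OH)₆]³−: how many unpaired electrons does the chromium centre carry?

3 unpaired electrons

Summing ligand charges against the −3 overall charge gives an oxidation state of +3 for chromium.
Cr sits in group 6, so the d-electron count is 6 − 3 = 3.
In an octahedral field the d³ configuration is t₂g³e_g⁰ (only one arrangement possible), giving 3 unpaired electrons.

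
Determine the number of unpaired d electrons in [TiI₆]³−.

Summing ligand charges against the −3 overall charge gives an oxidation state of +3 for titanium.
Titanium is a group-4 element; Ti(III) is therefore d¹.
In an octahedral field the d¹ configuration is t₂g¹e_g⁰ (only one arrangement possible), giving 1 unpaired electron.

1 unpaired electron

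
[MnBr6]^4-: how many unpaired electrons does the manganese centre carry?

Each bromide is −1; balancing the −4 overall charge requires Mn(II).
Mn sits in group 7, so the d-electron count is 7 − 2 = 5.
The spin state decides the count: Bromide is a weak-field ligand for a first-row metal, so the complex is high-spin.
An octahedral high-spin d⁵ ion is t₂g³e_g², giving 5 unpaired electrons.

5 unpaired electrons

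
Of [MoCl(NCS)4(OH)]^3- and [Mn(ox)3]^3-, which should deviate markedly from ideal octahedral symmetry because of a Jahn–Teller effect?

[Mn(ox)3]^3-

[MoCl(NCS)4(OH)]^3-: Summing ligand charges against the −3 overall charge gives an oxidation state of +3 for molybdenum. Molybdenum is a group-6 element; Mo(III) is therefore d³. The d³ configuration leaves the e_g set evenly filled (or empty) — no strong Jahn–Teller driving force.
[Mn(ox)3]^3-: Summing ligand charges against the −3 overall charge gives an oxidation state of +3 for manganese. Group 7 minus oxidation state 3 gives a d⁴ configuration. Oxalate is a weak-field ligand for a first-row metal, so the complex is high-spin. The t₂g³e_g¹ (high-spin) configuration has an unevenly filled e_g set; the Jahn–Teller theorem predicts a tetragonal distortion (typically axial elongation) to lift the degeneracy.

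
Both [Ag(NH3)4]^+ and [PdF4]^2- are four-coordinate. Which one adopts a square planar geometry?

For [Ag(NH3)4]^+: Summing ligand charges against the +1 overall charge gives an oxidation state of +1 for silver. Ag sits in group 11, so the d-electron count is 11 − 1 = 10. A d¹⁰ ion has no crystal-field stabilisation preference between square planar and tetrahedral, so four ligands adopt the sterically favoured tetrahedral geometry. → tetrahedral.
For [PdF4]^2-: Ligand charges: each fluoride is −1. With an overall charge of −2 the palladium centre must be in the +2 oxidation state. Pd sits in group 10, so the d-electron count is 10 − 2 = 8. A 4d d⁸ ion has a large crystal-field splitting; square planar leaves the high-energy d_{x²−y²} orbital empty and maximises CFSE. → square planar.

[PdF4]^2-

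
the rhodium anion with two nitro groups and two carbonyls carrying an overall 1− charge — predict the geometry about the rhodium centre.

Summing ligand charges against the −1 overall charge gives an oxidation state of +1 for rhodium.
Group 9 minus oxidation state 1 gives a d⁸ configuration.
Coordination number: 4.
A 4d d⁸ ion has a large crystal-field splitting; square planar leaves the high-energy d_{x²−y²} orbital empty and maximises CFSE.

square planar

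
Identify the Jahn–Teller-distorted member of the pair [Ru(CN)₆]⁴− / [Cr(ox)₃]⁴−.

[Ru(CN)₆]⁴−: Ligand charges: each cyanide is −1. With an overall charge of −4 the ruthenium centre must be in the +2 oxidation state. Ru sits in group 8, so the d-electron count is 8 − 2 = 6. A 4d ion has a large Δₒ and is invariably low-spin. The d⁶ configuration leaves the e_g set evenly filled (or empty) — no strong Jahn–Teller driving force.
[Cr(ox)₃]⁴−: Summing ligand charges against the −4 overall charge gives an oxidation state of +2 for chromium. Cr sits in group 6, so the d-electron count is 6 − 2 = 4. Oxalate is a weak-field ligand for a first-row metal, so the complex is high-spin. The t₂g³e_g¹ (high-spin) configuration has an unevenly filled e_g set; the Jahn–Teller theorem predicts a tetragonal distortion (typically axial elongation) to lift the degeneracy.

[Cr(ox)₃]⁴−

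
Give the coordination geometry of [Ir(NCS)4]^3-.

square planar

Each isothiocyanate is −1; balancing the −3 overall charge requires Ir(I).
Group 9 minus oxidation state 1 gives a d⁸ configuration.
With 4 monodentate ligands the coordination number is 4.
A 5d d⁸ ion has a large crystal-field splitting; square planar leaves the high-energy d_{x²−y²} orbital empty and maximises CFSE.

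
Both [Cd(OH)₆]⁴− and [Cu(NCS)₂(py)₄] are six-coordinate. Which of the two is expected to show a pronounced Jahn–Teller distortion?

[Cd(OH)₆]⁴−: Summing ligand charges against the −4 overall charge gives an oxidation state of +2 for cadmium. Cd sits in group 12, so the d-electron count is 12 − 2 = 10. The d¹⁰ configuration leaves the e_g set evenly filled (or empty) — no strong Jahn–Teller driving force.
[Cu(NCS)₂(py)₄]: Ligand charges: each isothiocyanate is −1; pyridine is neutral. With an overall charge of 0 the copper centre must be in the +2 oxidation state. Cu sits in group 11, so the d-electron count is 11 − 2 = 9. The t₂g⁶e_g³ configuration has an unevenly filled e_g set; the Jahn–Teller theorem predicts a tetragonal distortion (typically axial elongation) to lift the degeneracy.

[Cu(NCS)₂(py)₄]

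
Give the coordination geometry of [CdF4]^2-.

Ligand charges: each fluoride is −1. With an overall charge of −2 the cadmium centre must be in the +2 oxidation state.
Cd sits in group 12, so the d-electron count is 12 − 2 = 10.
With 4 monodentate ligands the coordination number is 4.
A d¹⁰ ion has no crystal-field stabilisation preference between square planar and tetrahedral, so four ligands adopt the sterically favoured tetrahedral geometry.

tetrahedral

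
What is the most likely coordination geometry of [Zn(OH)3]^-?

trigonal planar

Each hydroxide is −1; balancing the −1 overall charge requires Zn(II).
Group 12 minus oxidation state 2 gives a d¹⁰ configuration.
Coordination number: 3.
Three ligands around a d¹⁰ centre minimise repulsion in a trigonal-planar arrangement.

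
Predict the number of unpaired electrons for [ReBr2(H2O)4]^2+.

3

Ligand charges: each bromide is −1; water is neutral. With an overall charge of +2 the rhenium centre must be in the +4 oxidation state.
Rhenium is a group-7 element; Re(IV) is therefore d³.
In an octahedral field the d³ configuration is t₂g³e_g⁰ (only one arrangement possible), giving 3 unpaired electrons.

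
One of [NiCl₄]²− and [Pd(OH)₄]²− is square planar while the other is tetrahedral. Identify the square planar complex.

[Pd(OH)₄]²−

For [NiCl₄]²−: Ligand charges: each chloride is −1. With an overall charge of −2 the nickel centre must be in the +2 oxidation state. Ni sits in group 10, so the d-electron count is 10 − 2 = 8. Chloride is a weak-field ligand. With weak-field ligands the CFSE gain from square planar is small, so a 3d d⁸ ion takes the sterically preferred tetrahedral geometry. → tetrahedral.
For [Pd(OH)₄]²−: Ligand charges: each hydroxide is −1. With an overall charge of −2 the palladium centre must be in the +2 oxidation state. Group 10 minus oxidation state 2 gives a d⁸ configuration. A 4d d⁸ ion has a large crystal-field splitting; square planar leaves the high-energy d_{x²−y²} orbital empty and maximises CFSE. → square planar.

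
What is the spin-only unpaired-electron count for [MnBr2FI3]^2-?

3 unpaired electrons

Summing ligand charges against the −2 overall charge gives an oxidation state of +4 for manganese.
Manganese is a group-7 element; Mn(IV) is therefore d³.
In an octahedral field the d³ configuration is t₂g³e_g⁰ (only one arrangement possible), giving 3 unpaired electrons.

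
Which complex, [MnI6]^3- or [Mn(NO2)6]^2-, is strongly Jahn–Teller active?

[MnI6]^3-: Each iodide is −1; balancing the −3 overall charge requires Mn(III). Mn sits in group 7, so the d-electron count is 7 − 3 = 4. Iodide is a weak-field ligand for a first-row metal, so the complex is high-spin. The t₂g³e_g¹ (high-spin) configuration has an unevenly filled e_g set; the Jahn–Teller theorem predicts a tetragonal distortion (typically axial elongation) to lift the degeneracy.
[Mn(NO2)6]^2-: Summing ligand charges against the −2 overall charge gives an oxidation state of +4 for manganese. Manganese is a group-7 element; Mn(IV) is therefore d³. The d³ configuration leaves the e_g set evenly filled (or empty) — no strong Jahn–Teller driving force.

[MnI6]^3-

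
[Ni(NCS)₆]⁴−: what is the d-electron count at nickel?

Ligand charges: each isothiocyanate is −1. With an overall charge of −4 the nickel centre must be in the +2 oxidation state.
Group 10 minus oxidation state 2 gives a d⁸ configuration.

d⁸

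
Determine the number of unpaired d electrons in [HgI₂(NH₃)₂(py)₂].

0 unpaired electrons

Each iodide is −1; ammonia is neutral; pyridine is neutral; balancing the 0 overall charge requires Hg(II).
Hg sits in group 12, so the d-electron count is 12 − 2 = 10.
In an octahedral field the d¹⁰ configuration is t₂g⁶e_g⁴, giving 0 unpaired electrons.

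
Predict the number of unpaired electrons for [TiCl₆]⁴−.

2 unpaired electrons

Ligand charges: each chloride is −1. With an overall charge of −4 the titanium centre must be in the +2 oxidation state.
Ti sits in group 4, so the d-electron count is 4 − 2 = 2.
In an octahedral field the d² configuration is t₂g²e_g⁰ (only one arrangement possible), giving 2 unpaired electrons.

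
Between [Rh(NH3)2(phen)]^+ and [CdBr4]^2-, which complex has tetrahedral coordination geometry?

[CdBr4]^2-

For [Rh(NH3)2(phen)]^+: Ammonia is neutral; 1,10-phenanthroline is neutral; balancing the +1 overall charge requires Rh(I). Group 9 minus oxidation state 1 gives a d⁸ configuration. A 4d d⁸ ion has a large crystal-field splitting; square planar leaves the high-energy d_{x²−y²} orbital empty and maximises CFSE. → square planar.
For [CdBr4]^2-: Summing ligand charges against the −2 overall charge gives an oxidation state of +2 for cadmium. Cadmium is a group-12 element; Cd(II) is therefore d¹⁰. A d¹⁰ ion has no crystal-field stabilisation preference between square planar and tetrahedral, so four ligands adopt the sterically favoured tetrahedral geometry. → tetrahedral.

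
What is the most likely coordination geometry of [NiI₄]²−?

Ligand charges: each iodide is −1. With an overall charge of −2 the nickel centre must be in the +2 oxidation state.
Nickel is a group-10 element; Ni(II) is therefore d⁸.
With 4 monodentate ligands the coordination number is 4.
Iodide is a weak-field ligand.
With weak-field ligands the CFSE gain from square planar is small, so a 3d d⁸ ion takes the sterically preferred tetrahedral geometry.

tetrahedral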